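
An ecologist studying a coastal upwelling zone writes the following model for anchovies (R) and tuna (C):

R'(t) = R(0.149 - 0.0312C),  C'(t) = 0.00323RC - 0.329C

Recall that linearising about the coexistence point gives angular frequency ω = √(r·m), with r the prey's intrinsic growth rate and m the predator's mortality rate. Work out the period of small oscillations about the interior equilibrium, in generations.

T ≈ 28.4 generations

Here r = 0.149 and m = 0.329, so r·m = 0.049.
ω = √0.049 = 0.221 per generation, hence T = 2π/ω ≈ 28.4 generations.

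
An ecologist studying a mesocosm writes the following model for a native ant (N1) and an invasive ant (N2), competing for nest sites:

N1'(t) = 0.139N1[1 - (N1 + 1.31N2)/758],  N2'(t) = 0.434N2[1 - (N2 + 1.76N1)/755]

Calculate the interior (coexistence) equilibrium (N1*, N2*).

Setting both brackets to zero gives the nullclines N1 + 1.31N2 = 758 and 1.76N1 + N2 = 755.
Substituting N2 = 755 - 1.76N1 into the first: N1(1 - 1.31·1.76) = 758 - 1.31·755.
So N1* = -231/-1.31 = 177, and then N2* = 755 - 1.76·177 = 444.

N1* ≈ 177, N2* ≈ 444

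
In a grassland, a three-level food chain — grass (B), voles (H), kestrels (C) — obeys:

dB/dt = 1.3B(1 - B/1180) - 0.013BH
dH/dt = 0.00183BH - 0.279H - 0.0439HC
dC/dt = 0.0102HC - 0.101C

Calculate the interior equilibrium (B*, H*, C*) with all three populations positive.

From dC/dt = 0: 0.0102H* = 0.101, so H* = 9.9.
From dB/dt = 0: 1.3(1 - B*/1180) = 0.013·9.9, giving B* = 1180·(1 - 0.099) = 1060.
From dH/dt = 0: 0.00183·1060 - 0.279 = 0.0439C*, so C* = 1.67/0.0439 = 38.

B* ≈ 1060, H* ≈ 9.9, C* ≈ 38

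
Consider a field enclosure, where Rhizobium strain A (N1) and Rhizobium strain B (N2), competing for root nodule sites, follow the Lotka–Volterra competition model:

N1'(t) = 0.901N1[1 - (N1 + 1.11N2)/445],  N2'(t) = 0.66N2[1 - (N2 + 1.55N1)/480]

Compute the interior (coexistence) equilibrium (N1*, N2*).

N1* ≈ 122, N2* ≈ 291

Setting both brackets to zero gives the nullclines N1 + 1.11N2 = 445 and 1.55N1 + N2 = 480.
Substituting N2 = 480 - 1.55N1 into the first: N1(1 - 1.11·1.55) = 445 - 1.11·480.
So N1* = -87.8/-0.721 = 122, and then N2* = 480 - 1.55·122 = 291.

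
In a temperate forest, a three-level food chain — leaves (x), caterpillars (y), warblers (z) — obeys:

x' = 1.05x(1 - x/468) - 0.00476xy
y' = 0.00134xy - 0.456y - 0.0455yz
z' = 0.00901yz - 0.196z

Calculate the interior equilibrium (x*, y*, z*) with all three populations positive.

From dz/dt = 0: 0.00901y* = 0.196, so y* = 21.8.
From dx/dt = 0: 1.05(1 - x*/468) = 0.00476·21.8, giving x* = 468·(1 - 0.0986) = 422.
From dy/dt = 0: 0.00134·422 - 0.456 = 0.0455z*, so z* = 0.109/0.0455 = 2.4.

x* ≈ 422, y* ≈ 21.8, z* ≈ 2.4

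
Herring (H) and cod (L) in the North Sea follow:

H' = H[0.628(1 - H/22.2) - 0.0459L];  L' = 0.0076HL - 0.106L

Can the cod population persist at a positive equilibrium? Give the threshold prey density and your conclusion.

The predator equation gives dL/dt > 0 only when H > 0.106/0.0076 = 13.9.
Without the predator, H → K = 22.2. Since 22.2 > 13.9, the predator can invade and persist.

Threshold H = 13.9; K > 13.9, so yes, the predator persists.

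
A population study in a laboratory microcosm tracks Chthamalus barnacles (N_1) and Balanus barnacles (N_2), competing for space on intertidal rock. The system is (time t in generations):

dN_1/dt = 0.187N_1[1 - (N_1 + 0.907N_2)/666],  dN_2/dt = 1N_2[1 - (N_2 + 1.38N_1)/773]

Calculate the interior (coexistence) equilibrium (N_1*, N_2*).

Setting both brackets to zero gives the nullclines N_1 + 0.907N_2 = 666 and 1.38N_1 + N_2 = 773.
Substituting N_2 = 773 - 1.38N_1 into the first: N_1(1 - 0.907·1.38) = 666 - 0.907·773.
So N_1* = -35.1/-0.252 = 140, and then N_2* = 773 - 1.38·140 = 580.

N_1* ≈ 140, N_2* ≈ 580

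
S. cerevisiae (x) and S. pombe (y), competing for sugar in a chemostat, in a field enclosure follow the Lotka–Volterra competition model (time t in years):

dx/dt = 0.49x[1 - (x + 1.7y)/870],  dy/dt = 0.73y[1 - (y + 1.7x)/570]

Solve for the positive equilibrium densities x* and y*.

Setting both brackets to zero gives the nullclines x + 1.7y = 870 and 1.7x + y = 570.
Substituting y = 570 - 1.7x into the first: x(1 - 1.7·1.7) = 870 - 1.7·570.
So x* = -99/-1.89 = 52.4, and then y* = 570 - 1.7·52.4 = 481.

x* ≈ 52.4, y* ≈ 481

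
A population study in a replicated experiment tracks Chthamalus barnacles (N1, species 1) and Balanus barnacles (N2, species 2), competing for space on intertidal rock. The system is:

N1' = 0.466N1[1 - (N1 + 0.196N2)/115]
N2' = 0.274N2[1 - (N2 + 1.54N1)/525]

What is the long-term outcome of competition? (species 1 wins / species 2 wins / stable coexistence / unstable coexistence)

Compare the nullcline intercepts: K1/α12 = 115/0.196 = 587 > K2 = 525; K2/α21 = 525/1.54 = 341 > K1 = 115.
Since both inequalities hold, each species can invade when rare, so the interior equilibrium is stable.

stable coexistence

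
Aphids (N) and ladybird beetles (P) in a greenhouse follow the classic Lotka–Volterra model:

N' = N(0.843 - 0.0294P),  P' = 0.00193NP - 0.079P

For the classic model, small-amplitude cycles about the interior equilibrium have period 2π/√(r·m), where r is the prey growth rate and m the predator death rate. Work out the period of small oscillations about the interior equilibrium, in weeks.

Here r = 0.843 and m = 0.079, so r·m = 0.0666.
ω = √0.0666 = 0.258 per week, hence T = 2π/ω ≈ 24.3 weeks.

T ≈ 24.3 weeks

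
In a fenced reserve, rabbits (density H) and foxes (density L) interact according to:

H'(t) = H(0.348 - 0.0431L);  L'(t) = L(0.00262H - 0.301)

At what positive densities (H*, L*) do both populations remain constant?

Set dL/dt = 0 with L > 0: 0.00262H - 0.301 = 0, so H* = 0.301/0.00262 = 115.
Set dH/dt = 0 with H > 0: 0.348 - 0.0431L = 0, so L* = 0.348/0.0431 = 8.07.

H* ≈ 115, L* ≈ 8.07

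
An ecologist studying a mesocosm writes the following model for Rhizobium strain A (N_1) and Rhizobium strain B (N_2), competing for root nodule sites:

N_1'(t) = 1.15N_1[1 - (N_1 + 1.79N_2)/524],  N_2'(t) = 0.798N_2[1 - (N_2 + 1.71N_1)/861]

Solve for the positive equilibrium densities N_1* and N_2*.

Setting both brackets to zero gives the nullclines N_1 + 1.79N_2 = 524 and 1.71N_1 + N_2 = 861.
Substituting N_2 = 861 - 1.71N_1 into the first: N_1(1 - 1.79·1.71) = 524 - 1.79·861.
So N_1* = -1020/-2.06 = 494, and then N_2* = 861 - 1.71·494 = 17.

N_1* ≈ 494, N_2* ≈ 17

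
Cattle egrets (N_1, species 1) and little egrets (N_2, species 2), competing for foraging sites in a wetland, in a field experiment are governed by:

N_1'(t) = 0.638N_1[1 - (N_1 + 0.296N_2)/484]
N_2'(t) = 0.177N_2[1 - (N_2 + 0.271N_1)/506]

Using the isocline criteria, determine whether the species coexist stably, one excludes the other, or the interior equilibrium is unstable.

Compare the nullcline intercepts: K1/α12 = 484/0.296 = 1640 > K2 = 506; K2/α21 = 506/0.271 = 1870 > K1 = 484.
Since both inequalities hold, each species can invade when rare, so the interior equilibrium is stable.

stable coexistence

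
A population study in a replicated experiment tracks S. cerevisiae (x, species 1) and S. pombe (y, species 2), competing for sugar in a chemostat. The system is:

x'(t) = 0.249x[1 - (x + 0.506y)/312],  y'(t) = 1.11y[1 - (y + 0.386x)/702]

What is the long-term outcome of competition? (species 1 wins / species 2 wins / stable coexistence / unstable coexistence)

Compare the nullcline intercepts: K1/α12 = 312/0.506 = 617 < K2 = 702; K2/α21 = 702/0.386 = 1820 > K1 = 312.
Since the inequalities point opposite ways, species 2 can invade but species 1 cannot.

species 2 excludes species 1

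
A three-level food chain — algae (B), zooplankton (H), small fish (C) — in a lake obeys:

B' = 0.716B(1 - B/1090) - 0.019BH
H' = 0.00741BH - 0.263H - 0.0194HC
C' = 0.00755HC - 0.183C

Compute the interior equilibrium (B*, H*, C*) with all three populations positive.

From dC/dt = 0: 0.00755H* = 0.183, so H* = 24.2.
From dB/dt = 0: 0.716(1 - B*/1090) = 0.019·24.2, giving B* = 1090·(1 - 0.643) = 389.
From dH/dt = 0: 0.00741·389 - 0.263 = 0.0194C*, so C* = 2.62/0.0194 = 135.

B* ≈ 389, H* ≈ 24.2, C* ≈ 135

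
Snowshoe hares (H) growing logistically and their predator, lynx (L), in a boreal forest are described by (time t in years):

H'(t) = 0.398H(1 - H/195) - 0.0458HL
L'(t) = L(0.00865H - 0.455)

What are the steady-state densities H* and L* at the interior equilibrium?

From dL/dt = 0 with L > 0: 0.00865H* = 0.455, so H* = 52.6.
Substitute into dH/dt = 0: 0.398(1 - 52.6/195) = 0.0458L*.
The bracket is 0.73, giving L* = 0.291/0.0458 = 6.35.

H* ≈ 52.6, L* ≈ 6.35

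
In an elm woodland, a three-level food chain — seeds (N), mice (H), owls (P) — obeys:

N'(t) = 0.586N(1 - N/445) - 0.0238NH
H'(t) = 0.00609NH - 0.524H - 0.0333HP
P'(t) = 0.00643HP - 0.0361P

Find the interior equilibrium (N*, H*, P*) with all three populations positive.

From dP/dt = 0: 0.00643H* = 0.0361, so H* = 5.61.
From dN/dt = 0: 0.586(1 - N*/445) = 0.0238·5.61, giving N* = 445·(1 - 0.228) = 344.
From dH/dt = 0: 0.00609·344 - 0.524 = 0.0333P*, so P* = 1.57/0.0333 = 47.1.

N* ≈ 344, H* ≈ 5.61, P* ≈ 47.1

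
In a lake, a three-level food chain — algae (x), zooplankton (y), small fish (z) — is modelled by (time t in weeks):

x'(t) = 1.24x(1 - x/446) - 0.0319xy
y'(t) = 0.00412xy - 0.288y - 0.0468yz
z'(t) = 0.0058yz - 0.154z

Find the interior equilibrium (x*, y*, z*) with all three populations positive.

x* ≈ 141, y* ≈ 26.6, z* ≈ 6.29

From dz/dt = 0: 0.0058y* = 0.154, so y* = 26.6.
From dx/dt = 0: 1.24(1 - x*/446) = 0.0319·26.6, giving x* = 446·(1 - 0.683) = 141.
From dy/dt = 0: 0.00412·141 - 0.288 = 0.0468z*, so z* = 0.294/0.0468 = 6.29.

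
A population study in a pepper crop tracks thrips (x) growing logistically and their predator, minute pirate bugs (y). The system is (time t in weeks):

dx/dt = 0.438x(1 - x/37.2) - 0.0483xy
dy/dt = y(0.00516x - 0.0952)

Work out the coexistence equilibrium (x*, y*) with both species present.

From dy/dt = 0 with y > 0: 0.00516x* = 0.0952, so x* = 18.4.
Substitute into dx/dt = 0: 0.438(1 - 18.4/37.2) = 0.0483y*.
The bracket is 0.504, giving y* = 0.221/0.0483 = 4.57.

x* ≈ 18.4, y* ≈ 4.57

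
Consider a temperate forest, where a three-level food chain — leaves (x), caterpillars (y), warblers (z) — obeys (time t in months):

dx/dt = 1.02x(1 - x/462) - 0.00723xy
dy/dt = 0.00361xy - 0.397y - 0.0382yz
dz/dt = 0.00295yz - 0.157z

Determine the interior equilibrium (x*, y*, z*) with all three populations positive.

From dz/dt = 0: 0.00295y* = 0.157, so y* = 53.2.
From dx/dt = 0: 1.02(1 - x*/462) = 0.00723·53.2, giving x* = 462·(1 - 0.377) = 288.
From dy/dt = 0: 0.00361·288 - 0.397 = 0.0382z*, so z* = 0.642/0.0382 = 16.8.

x* ≈ 288, y* ≈ 53.2, z* ≈ 16.8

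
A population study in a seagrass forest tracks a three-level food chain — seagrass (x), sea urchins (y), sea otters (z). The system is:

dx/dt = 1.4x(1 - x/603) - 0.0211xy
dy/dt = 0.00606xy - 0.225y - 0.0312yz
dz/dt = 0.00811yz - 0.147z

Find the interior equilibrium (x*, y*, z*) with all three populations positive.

x* ≈ 438, y* ≈ 18.1, z* ≈ 77.9

From dz/dt = 0: 0.00811y* = 0.147, so y* = 18.1.
From dx/dt = 0: 1.4(1 - x*/603) = 0.0211·18.1, giving x* = 603·(1 - 0.273) = 438.
From dy/dt = 0: 0.00606·438 - 0.225 = 0.0312z*, so z* = 2.43/0.0312 = 77.9.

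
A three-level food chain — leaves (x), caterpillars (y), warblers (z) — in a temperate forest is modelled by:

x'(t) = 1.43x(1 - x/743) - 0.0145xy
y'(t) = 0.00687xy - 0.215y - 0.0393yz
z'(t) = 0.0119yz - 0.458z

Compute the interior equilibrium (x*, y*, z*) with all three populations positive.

From dz/dt = 0: 0.0119y* = 0.458, so y* = 38.5.
From dx/dt = 0: 1.43(1 - x*/743) = 0.0145·38.5, giving x* = 743·(1 - 0.39) = 453.
From dy/dt = 0: 0.00687·453 - 0.215 = 0.0393z*, so z* = 2.9/0.0393 = 73.7.

x* ≈ 453, y* ≈ 38.5, z* ≈ 73.7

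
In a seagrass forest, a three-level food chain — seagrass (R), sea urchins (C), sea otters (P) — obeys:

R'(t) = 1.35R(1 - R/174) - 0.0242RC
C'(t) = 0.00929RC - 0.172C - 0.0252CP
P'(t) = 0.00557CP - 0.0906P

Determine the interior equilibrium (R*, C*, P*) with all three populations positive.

R* ≈ 123, C* ≈ 16.3, P* ≈ 38.6

From dP/dt = 0: 0.00557C* = 0.0906, so C* = 16.3.
From dR/dt = 0: 1.35(1 - R*/174) = 0.0242·16.3, giving R* = 174·(1 - 0.292) = 123.
From dC/dt = 0: 0.00929·123 - 0.172 = 0.0252P*, so P* = 0.973/0.0252 = 38.6.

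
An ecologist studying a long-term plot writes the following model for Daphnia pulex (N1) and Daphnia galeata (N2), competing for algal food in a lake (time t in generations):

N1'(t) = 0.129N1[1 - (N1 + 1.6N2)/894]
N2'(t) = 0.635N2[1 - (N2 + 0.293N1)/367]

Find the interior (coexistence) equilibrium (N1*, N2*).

N1* ≈ 578, N2* ≈ 198

Setting both brackets to zero gives the nullclines N1 + 1.6N2 = 894 and 0.293N1 + N2 = 367.
Substituting N2 = 367 - 0.293N1 into the first: N1(1 - 1.6·0.293) = 894 - 1.6·367.
So N1* = 307/0.531 = 578, and then N2* = 367 - 0.293·578 = 198.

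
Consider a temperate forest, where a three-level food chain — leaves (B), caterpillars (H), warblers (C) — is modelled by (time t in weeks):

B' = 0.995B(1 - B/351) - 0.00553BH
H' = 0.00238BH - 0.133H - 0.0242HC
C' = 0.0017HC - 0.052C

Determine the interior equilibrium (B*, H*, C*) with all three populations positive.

From dC/dt = 0: 0.0017H* = 0.052, so H* = 30.6.
From dB/dt = 0: 0.995(1 - B*/351) = 0.00553·30.6, giving B* = 351·(1 - 0.17) = 291.
From dH/dt = 0: 0.00238·291 - 0.133 = 0.0242C*, so C* = 0.56/0.0242 = 23.2.

B* ≈ 291, H* ≈ 30.6, C* ≈ 23.2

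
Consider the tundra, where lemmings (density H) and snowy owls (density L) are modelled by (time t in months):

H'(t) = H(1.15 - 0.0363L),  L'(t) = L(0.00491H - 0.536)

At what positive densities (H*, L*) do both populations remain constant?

H* ≈ 109, L* ≈ 31.7

Set dL/dt = 0 with L > 0: 0.00491H - 0.536 = 0, so H* = 0.536/0.00491 = 109.
Set dH/dt = 0 with H > 0: 1.15 - 0.0363L = 0, so L* = 1.15/0.0363 = 31.7.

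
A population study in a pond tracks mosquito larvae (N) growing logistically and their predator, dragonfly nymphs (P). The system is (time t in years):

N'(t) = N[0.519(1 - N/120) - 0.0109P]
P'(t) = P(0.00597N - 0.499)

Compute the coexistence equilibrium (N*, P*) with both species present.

From dP/dt = 0 with P > 0: 0.00597N* = 0.499, so N* = 83.6.
Substitute into dN/dt = 0: 0.519(1 - 83.6/120) = 0.0109P*.
The bracket is 0.303, giving P* = 0.157/0.0109 = 14.4.

N* ≈ 83.6, P* ≈ 14.4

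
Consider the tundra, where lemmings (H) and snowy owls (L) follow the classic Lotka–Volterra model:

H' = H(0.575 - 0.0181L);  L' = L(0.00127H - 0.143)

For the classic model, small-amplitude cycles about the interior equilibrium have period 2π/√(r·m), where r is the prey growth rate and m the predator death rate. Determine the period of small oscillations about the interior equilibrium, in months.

Here r = 0.575 and m = 0.143, so r·m = 0.0822.
ω = √0.0822 = 0.287 per month, hence T = 2π/ω ≈ 21.9 months.

T ≈ 21.9 months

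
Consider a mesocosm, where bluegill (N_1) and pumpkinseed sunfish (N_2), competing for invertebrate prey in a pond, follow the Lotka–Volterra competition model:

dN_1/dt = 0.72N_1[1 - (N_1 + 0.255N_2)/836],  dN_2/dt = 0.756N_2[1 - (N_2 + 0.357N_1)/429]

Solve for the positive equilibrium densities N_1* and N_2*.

N_1* ≈ 799, N_2* ≈ 144

Setting both brackets to zero gives the nullclines N_1 + 0.255N_2 = 836 and 0.357N_1 + N_2 = 429.
Substituting N_2 = 429 - 0.357N_1 into the first: N_1(1 - 0.255·0.357) = 836 - 0.255·429.
So N_1* = 727/0.909 = 799, and then N_2* = 429 - 0.357·799 = 144.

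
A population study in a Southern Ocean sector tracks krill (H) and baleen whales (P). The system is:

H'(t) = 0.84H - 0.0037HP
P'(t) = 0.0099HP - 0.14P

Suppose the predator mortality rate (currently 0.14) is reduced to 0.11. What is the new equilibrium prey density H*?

At the interior fixed point, setting dP/dt = 0 with P > 0 fixes H* = (predator death rate)/(HP coefficient) — independent of the other coefficients.
With the change, H* = 0.11/0.0099 = 11.1; it falls from 14.1.

H* ≈ 11.1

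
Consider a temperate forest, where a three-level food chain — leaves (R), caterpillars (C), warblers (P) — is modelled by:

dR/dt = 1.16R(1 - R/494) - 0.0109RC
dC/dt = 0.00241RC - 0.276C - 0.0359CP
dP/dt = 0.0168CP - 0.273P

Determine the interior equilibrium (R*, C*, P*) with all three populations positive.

R* ≈ 419, C* ≈ 16.3, P* ≈ 20.4

From dP/dt = 0: 0.0168C* = 0.273, so C* = 16.3.
From dR/dt = 0: 1.16(1 - R*/494) = 0.0109·16.3, giving R* = 494·(1 - 0.153) = 419.
From dC/dt = 0: 0.00241·419 - 0.276 = 0.0359P*, so P* = 0.733/0.0359 = 20.4.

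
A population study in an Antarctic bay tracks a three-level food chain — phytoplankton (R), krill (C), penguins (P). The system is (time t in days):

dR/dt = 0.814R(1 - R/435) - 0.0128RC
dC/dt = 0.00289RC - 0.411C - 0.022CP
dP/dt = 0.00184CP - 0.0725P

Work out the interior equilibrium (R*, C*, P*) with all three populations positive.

From dP/dt = 0: 0.00184C* = 0.0725, so C* = 39.4.
From dR/dt = 0: 0.814(1 - R*/435) = 0.0128·39.4, giving R* = 435·(1 - 0.62) = 165.
From dC/dt = 0: 0.00289·165 - 0.411 = 0.022P*, so P* = 0.0672/0.022 = 3.06.

R* ≈ 165, C* ≈ 39.4, P* ≈ 3.06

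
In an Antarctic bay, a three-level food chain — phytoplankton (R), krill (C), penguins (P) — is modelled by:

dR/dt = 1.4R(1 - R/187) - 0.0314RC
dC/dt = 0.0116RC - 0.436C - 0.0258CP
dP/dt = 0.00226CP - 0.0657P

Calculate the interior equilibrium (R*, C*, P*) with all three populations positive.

From dP/dt = 0: 0.00226C* = 0.0657, so C* = 29.1.
From dR/dt = 0: 1.4(1 - R*/187) = 0.0314·29.1, giving R* = 187·(1 - 0.652) = 65.1.
From dC/dt = 0: 0.0116·65.1 - 0.436 = 0.0258P*, so P* = 0.319/0.0258 = 12.4.

R* ≈ 65.1, C* ≈ 29.1, P* ≈ 12.4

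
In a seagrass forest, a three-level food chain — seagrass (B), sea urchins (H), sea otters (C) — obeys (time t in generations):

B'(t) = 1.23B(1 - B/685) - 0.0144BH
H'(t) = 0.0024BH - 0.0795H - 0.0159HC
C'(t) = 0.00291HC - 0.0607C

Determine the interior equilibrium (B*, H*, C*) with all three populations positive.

From dC/dt = 0: 0.00291H* = 0.0607, so H* = 20.9.
From dB/dt = 0: 1.23(1 - B*/685) = 0.0144·20.9, giving B* = 685·(1 - 0.244) = 518.
From dH/dt = 0: 0.0024·518 - 0.0795 = 0.0159C*, so C* = 1.16/0.0159 = 73.1.

B* ≈ 518, H* ≈ 20.9, C* ≈ 73.1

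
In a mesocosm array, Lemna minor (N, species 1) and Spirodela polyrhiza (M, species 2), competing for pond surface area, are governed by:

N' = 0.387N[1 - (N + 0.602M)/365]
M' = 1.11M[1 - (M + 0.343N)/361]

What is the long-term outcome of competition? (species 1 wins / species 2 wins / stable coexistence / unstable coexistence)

Compare the nullcline intercepts: K1/α12 = 365/0.602 = 606 > K2 = 361; K2/α21 = 361/0.343 = 1050 > K1 = 365.
Since both inequalities hold, each species can invade when rare, so the interior equilibrium is stable.

stable coexistence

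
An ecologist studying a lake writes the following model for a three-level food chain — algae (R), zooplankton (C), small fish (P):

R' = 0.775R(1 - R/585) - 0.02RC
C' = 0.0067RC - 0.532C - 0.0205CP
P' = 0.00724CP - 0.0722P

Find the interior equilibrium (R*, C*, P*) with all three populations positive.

R* ≈ 434, C* ≈ 9.97, P* ≈ 116

From dP/dt = 0: 0.00724C* = 0.0722, so C* = 9.97.
From dR/dt = 0: 0.775(1 - R*/585) = 0.02·9.97, giving R* = 585·(1 - 0.257) = 434.
From dC/dt = 0: 0.0067·434 - 0.532 = 0.0205P*, so P* = 2.38/0.0205 = 116.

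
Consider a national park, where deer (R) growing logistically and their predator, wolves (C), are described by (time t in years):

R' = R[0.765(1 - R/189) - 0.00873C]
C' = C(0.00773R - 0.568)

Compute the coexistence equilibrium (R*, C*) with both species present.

R* ≈ 73.5, C* ≈ 53.6

From dC/dt = 0 with C > 0: 0.00773R* = 0.568, so R* = 73.5.
Substitute into dR/dt = 0: 0.765(1 - 73.5/189) = 0.00873C*.
The bracket is 0.611, giving C* = 0.468/0.00873 = 53.6.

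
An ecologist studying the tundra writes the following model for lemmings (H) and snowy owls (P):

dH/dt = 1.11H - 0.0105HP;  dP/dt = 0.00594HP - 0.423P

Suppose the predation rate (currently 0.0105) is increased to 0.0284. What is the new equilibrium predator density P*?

At the interior fixed point, setting dH/dt = 0 with H > 0 fixes P* = (prey growth rate)/(HP coefficient) — independent of the other coefficients.
With the change, P* = 1.11/0.0284 = 39.1; it falls from 106.

P* ≈ 39.1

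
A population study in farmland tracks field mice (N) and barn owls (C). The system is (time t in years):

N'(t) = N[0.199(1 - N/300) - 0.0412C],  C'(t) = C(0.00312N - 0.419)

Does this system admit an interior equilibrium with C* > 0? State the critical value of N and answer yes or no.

The predator equation gives dC/dt > 0 only when N > 0.419/0.00312 = 134.
Without the predator, N → K = 300. Since 300 > 134, the predator can invade and persist.

Threshold N = 134; K > 134, so yes, the predator persists.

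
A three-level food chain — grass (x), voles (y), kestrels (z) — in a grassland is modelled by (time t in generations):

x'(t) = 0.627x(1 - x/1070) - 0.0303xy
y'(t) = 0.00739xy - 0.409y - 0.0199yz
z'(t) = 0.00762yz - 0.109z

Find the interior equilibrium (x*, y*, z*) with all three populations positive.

x* ≈ 330, y* ≈ 14.3, z* ≈ 102

From dz/dt = 0: 0.00762y* = 0.109, so y* = 14.3.
From dx/dt = 0: 0.627(1 - x*/1070) = 0.0303·14.3, giving x* = 1070·(1 - 0.691) = 330.
From dy/dt = 0: 0.00739·330 - 0.409 = 0.0199z*, so z* = 2.03/0.0199 = 102.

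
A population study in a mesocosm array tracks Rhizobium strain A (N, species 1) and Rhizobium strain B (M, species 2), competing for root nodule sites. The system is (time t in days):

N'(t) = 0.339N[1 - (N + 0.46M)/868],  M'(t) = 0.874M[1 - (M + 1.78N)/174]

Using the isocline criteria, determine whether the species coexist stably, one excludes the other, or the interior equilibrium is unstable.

Compare the nullcline intercepts: K1/α12 = 868/0.46 = 1890 > K2 = 174; K2/α21 = 174/1.78 = 97.8 < K1 = 868.
Since the inequalities point opposite ways, species 1 can invade but species 2 cannot.

species 1 excludes species 2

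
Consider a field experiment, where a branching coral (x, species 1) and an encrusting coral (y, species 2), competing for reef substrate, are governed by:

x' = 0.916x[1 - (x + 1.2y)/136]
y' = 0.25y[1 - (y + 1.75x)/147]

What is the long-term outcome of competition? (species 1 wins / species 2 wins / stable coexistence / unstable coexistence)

Compare the nullcline intercepts: K1/α12 = 136/1.2 = 113 < K2 = 147; K2/α21 = 147/1.75 = 84 < K1 = 136.
Since both are reversed, neither can invade when rare; the interior point is a saddle.

unstable coexistence (outcome depends on initial conditions)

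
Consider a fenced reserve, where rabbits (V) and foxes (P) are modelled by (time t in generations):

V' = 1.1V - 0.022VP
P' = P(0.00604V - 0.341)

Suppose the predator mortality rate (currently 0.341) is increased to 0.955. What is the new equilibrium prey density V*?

V* ≈ 158

At the interior fixed point, setting dP/dt = 0 with P > 0 fixes V* = (predator death rate)/(VP coefficient) — independent of the other coefficients.
With the change, V* = 0.955/0.00604 = 158; it rises from 56.5.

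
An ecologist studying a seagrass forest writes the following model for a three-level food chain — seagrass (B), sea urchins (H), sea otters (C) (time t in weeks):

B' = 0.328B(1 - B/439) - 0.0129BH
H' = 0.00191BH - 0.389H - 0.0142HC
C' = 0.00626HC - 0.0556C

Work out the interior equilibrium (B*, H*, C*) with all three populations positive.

B* ≈ 286, H* ≈ 8.88, C* ≈ 11

From dC/dt = 0: 0.00626H* = 0.0556, so H* = 8.88.
From dB/dt = 0: 0.328(1 - B*/439) = 0.0129·8.88, giving B* = 439·(1 - 0.349) = 286.
From dH/dt = 0: 0.00191·286 - 0.389 = 0.0142C*, so C* = 0.157/0.0142 = 11.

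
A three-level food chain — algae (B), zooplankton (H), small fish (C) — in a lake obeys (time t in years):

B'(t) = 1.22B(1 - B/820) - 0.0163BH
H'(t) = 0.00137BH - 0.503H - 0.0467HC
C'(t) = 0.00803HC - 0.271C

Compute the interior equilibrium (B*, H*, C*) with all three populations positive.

B* ≈ 450, H* ≈ 33.7, C* ≈ 2.44

From dC/dt = 0: 0.00803H* = 0.271, so H* = 33.7.
From dB/dt = 0: 1.22(1 - B*/820) = 0.0163·33.7, giving B* = 820·(1 - 0.451) = 450.
From dH/dt = 0: 0.00137·450 - 0.503 = 0.0467C*, so C* = 0.114/0.0467 = 2.44.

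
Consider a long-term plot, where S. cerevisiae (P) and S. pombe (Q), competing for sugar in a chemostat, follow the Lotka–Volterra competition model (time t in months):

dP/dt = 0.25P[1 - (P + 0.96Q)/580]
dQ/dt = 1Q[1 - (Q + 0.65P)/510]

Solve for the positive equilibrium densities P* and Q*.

P* ≈ 240, Q* ≈ 354

Setting both brackets to zero gives the nullclines P + 0.96Q = 580 and 0.65P + Q = 510.
Substituting Q = 510 - 0.65P into the first: P(1 - 0.96·0.65) = 580 - 0.96·510.
So P* = 90.4/0.376 = 240, and then Q* = 510 - 0.65·240 = 354.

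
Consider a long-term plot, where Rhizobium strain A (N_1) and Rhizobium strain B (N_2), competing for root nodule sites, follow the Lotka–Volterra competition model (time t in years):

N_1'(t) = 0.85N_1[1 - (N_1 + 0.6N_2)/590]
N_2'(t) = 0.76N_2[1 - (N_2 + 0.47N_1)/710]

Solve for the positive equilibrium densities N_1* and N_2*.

Setting both brackets to zero gives the nullclines N_1 + 0.6N_2 = 590 and 0.47N_1 + N_2 = 710.
Substituting N_2 = 710 - 0.47N_1 into the first: N_1(1 - 0.6·0.47) = 590 - 0.6·710.
So N_1* = 164/0.718 = 228, and then N_2* = 710 - 0.47·228 = 603.

N_1* ≈ 228, N_2* ≈ 603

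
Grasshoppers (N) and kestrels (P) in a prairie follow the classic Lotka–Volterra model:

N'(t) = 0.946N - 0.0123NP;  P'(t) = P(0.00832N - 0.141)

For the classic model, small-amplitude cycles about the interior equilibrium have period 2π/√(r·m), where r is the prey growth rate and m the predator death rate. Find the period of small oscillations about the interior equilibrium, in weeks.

Here r = 0.946 and m = 0.141, so r·m = 0.133.
ω = √0.133 = 0.365 per week, hence T = 2π/ω ≈ 17.2 weeks.

T ≈ 17.2 weeks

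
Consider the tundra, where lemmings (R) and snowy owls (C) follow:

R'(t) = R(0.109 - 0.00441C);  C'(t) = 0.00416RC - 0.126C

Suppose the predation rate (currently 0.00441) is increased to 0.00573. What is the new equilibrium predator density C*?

C* ≈ 19

At the interior fixed point, setting dR/dt = 0 with R > 0 fixes C* = (prey growth rate)/(RC coefficient) — independent of the other coefficients.
With the change, C* = 0.109/0.00573 = 19; it falls from 24.7.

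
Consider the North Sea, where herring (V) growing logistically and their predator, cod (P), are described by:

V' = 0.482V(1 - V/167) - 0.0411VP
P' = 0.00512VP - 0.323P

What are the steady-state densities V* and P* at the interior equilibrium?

From dP/dt = 0 with P > 0: 0.00512V* = 0.323, so V* = 63.1.
Substitute into dV/dt = 0: 0.482(1 - 63.1/167) = 0.0411P*.
The bracket is 0.622, giving P* = 0.3/0.0411 = 7.3.

V* ≈ 63.1, P* ≈ 7.3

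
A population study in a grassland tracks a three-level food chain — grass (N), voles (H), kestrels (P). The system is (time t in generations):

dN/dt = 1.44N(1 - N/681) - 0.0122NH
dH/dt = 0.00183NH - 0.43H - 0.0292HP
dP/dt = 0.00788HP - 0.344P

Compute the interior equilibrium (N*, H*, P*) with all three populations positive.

From dP/dt = 0: 0.00788H* = 0.344, so H* = 43.7.
From dN/dt = 0: 1.44(1 - N*/681) = 0.0122·43.7, giving N* = 681·(1 - 0.37) = 429.
From dH/dt = 0: 0.00183·429 - 0.43 = 0.0292P*, so P* = 0.355/0.0292 = 12.2.

N* ≈ 429, H* ≈ 43.7, P* ≈ 12.2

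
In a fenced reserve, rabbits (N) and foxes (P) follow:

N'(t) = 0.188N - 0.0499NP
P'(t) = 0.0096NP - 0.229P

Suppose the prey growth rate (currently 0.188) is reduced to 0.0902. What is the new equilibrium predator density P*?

P* ≈ 1.81

At the interior fixed point, setting dN/dt = 0 with N > 0 fixes P* = (prey growth rate)/(NP coefficient) — independent of the other coefficients.
With the change, P* = 0.0902/0.0499 = 1.81; it falls from 3.77.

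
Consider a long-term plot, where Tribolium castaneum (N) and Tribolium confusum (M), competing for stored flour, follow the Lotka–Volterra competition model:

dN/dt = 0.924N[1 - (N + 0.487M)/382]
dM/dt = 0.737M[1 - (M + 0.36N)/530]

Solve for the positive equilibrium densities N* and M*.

N* ≈ 150, M* ≈ 476

Setting both brackets to zero gives the nullclines N + 0.487M = 382 and 0.36N + M = 530.
Substituting M = 530 - 0.36N into the first: N(1 - 0.487·0.36) = 382 - 0.487·530.
So N* = 124/0.825 = 150, and then M* = 530 - 0.36·150 = 476.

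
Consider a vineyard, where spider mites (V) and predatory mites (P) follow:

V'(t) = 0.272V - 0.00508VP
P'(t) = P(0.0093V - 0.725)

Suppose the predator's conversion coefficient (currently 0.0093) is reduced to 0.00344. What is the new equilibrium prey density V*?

V* ≈ 211

At the interior fixed point, setting dP/dt = 0 with P > 0 fixes V* = (predator death rate)/(VP coefficient) — independent of the other coefficients.
With the change, V* = 0.725/0.00344 = 211; it rises from 78.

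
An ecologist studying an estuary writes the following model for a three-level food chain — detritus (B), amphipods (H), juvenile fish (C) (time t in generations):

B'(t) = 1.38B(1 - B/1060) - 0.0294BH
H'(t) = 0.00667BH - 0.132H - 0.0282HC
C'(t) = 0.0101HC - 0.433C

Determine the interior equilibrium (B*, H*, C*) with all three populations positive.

From dC/dt = 0: 0.0101H* = 0.433, so H* = 42.9.
From dB/dt = 0: 1.38(1 - B*/1060) = 0.0294·42.9, giving B* = 1060·(1 - 0.913) = 91.9.
From dH/dt = 0: 0.00667·91.9 - 0.132 = 0.0282C*, so C* = 0.481/0.0282 = 17.

B* ≈ 91.9, H* ≈ 42.9, C* ≈ 17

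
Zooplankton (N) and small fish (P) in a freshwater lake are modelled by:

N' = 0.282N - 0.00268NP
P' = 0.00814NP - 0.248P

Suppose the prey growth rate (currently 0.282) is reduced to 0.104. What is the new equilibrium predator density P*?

P* ≈ 38.8

At the interior fixed point, setting dN/dt = 0 with N > 0 fixes P* = (prey growth rate)/(NP coefficient) — independent of the other coefficients.
With the change, P* = 0.104/0.00268 = 38.8; it falls from 105.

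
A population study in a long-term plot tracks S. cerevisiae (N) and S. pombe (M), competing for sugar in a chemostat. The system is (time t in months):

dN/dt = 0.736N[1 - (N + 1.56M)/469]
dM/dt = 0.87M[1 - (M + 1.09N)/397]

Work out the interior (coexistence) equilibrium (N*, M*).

N* ≈ 215, M* ≈ 163

Setting both brackets to zero gives the nullclines N + 1.56M = 469 and 1.09N + M = 397.
Substituting M = 397 - 1.09N into the first: N(1 - 1.56·1.09) = 469 - 1.56·397.
So N* = -150/-0.7 = 215, and then M* = 397 - 1.09·215 = 163.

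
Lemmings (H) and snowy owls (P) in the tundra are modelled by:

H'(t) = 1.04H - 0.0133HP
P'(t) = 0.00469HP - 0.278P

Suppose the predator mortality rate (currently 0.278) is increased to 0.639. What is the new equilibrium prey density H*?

At the interior fixed point, setting dP/dt = 0 with P > 0 fixes H* = (predator death rate)/(HP coefficient) — independent of the other coefficients.
With the change, H* = 0.639/0.00469 = 136; it rises from 59.3.

H* ≈ 136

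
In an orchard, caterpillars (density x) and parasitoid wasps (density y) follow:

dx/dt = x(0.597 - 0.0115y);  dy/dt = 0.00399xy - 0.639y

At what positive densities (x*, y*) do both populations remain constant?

Set dy/dt = 0 with y > 0: 0.00399x - 0.639 = 0, so x* = 0.639/0.00399 = 160.
Set dx/dt = 0 with x > 0: 0.597 - 0.0115y = 0, so y* = 0.597/0.0115 = 51.9.

x* ≈ 160, y* ≈ 51.9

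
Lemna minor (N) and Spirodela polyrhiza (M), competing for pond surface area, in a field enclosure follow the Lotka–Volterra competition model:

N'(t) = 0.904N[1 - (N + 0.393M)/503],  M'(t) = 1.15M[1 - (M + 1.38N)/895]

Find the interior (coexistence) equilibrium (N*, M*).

N* ≈ 331, M* ≈ 439

Setting both brackets to zero gives the nullclines N + 0.393M = 503 and 1.38N + M = 895.
Substituting M = 895 - 1.38N into the first: N(1 - 0.393·1.38) = 503 - 0.393·895.
So N* = 151/0.458 = 331, and then M* = 895 - 1.38·331 = 439.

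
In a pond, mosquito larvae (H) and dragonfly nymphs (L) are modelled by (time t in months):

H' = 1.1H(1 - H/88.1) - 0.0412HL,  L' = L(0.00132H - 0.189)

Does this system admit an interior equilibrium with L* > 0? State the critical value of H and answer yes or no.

Threshold H = 143; K < 143, so no, the predator goes extinct.

The predator equation gives dL/dt > 0 only when H > 0.189/0.00132 = 143.
Without the predator, H → K = 88.1. Since 88.1 < 143, the predator cannot invade.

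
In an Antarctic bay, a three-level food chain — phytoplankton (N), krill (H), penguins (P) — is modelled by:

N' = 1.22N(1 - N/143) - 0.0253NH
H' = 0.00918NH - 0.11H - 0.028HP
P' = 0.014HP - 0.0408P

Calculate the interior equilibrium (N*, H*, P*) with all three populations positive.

From dP/dt = 0: 0.014H* = 0.0408, so H* = 2.91.
From dN/dt = 0: 1.22(1 - N*/143) = 0.0253·2.91, giving N* = 143·(1 - 0.0604) = 134.
From dH/dt = 0: 0.00918·134 - 0.11 = 0.028P*, so P* = 1.12/0.028 = 40.1.

N* ≈ 134, H* ≈ 2.91, P* ≈ 40.1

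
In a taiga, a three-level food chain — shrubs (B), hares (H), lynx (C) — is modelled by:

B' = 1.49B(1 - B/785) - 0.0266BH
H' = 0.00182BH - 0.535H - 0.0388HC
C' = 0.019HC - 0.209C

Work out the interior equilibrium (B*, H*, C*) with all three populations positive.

From dC/dt = 0: 0.019H* = 0.209, so H* = 11.
From dB/dt = 0: 1.49(1 - B*/785) = 0.0266·11, giving B* = 785·(1 - 0.196) = 631.
From dH/dt = 0: 0.00182·631 - 0.535 = 0.0388C*, so C* = 0.613/0.0388 = 15.8.

B* ≈ 631, H* ≈ 11, C* ≈ 15.8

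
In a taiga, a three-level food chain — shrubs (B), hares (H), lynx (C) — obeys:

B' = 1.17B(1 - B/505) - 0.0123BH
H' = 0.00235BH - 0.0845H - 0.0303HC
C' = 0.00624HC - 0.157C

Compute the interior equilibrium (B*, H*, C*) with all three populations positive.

From dC/dt = 0: 0.00624H* = 0.157, so H* = 25.2.
From dB/dt = 0: 1.17(1 - B*/505) = 0.0123·25.2, giving B* = 505·(1 - 0.265) = 371.
From dH/dt = 0: 0.00235·371 - 0.0845 = 0.0303C*, so C* = 0.788/0.0303 = 26.

B* ≈ 371, H* ≈ 25.2, C* ≈ 26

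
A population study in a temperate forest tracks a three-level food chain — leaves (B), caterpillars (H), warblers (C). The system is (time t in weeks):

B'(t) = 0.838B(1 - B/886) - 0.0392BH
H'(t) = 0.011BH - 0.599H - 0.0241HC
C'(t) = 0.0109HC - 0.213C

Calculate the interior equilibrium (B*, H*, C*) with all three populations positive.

B* ≈ 76.1, H* ≈ 19.5, C* ≈ 9.88

From dC/dt = 0: 0.0109H* = 0.213, so H* = 19.5.
From dB/dt = 0: 0.838(1 - B*/886) = 0.0392·19.5, giving B* = 886·(1 - 0.914) = 76.1.
From dH/dt = 0: 0.011·76.1 - 0.599 = 0.0241C*, so C* = 0.238/0.0241 = 9.88.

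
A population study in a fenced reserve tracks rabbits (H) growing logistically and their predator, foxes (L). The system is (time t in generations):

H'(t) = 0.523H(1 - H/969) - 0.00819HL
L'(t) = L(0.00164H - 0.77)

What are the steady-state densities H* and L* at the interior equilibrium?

H* ≈ 470, L* ≈ 32.9

From dL/dt = 0 with L > 0: 0.00164H* = 0.77, so H* = 470.
Substitute into dH/dt = 0: 0.523(1 - 470/969) = 0.00819L*.
The bracket is 0.515, giving L* = 0.27/0.00819 = 32.9.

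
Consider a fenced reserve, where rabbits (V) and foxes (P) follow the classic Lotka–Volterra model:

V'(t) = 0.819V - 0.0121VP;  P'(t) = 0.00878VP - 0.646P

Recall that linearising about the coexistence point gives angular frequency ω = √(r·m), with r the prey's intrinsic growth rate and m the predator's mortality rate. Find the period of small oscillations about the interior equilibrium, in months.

T ≈ 8.64 months

Here r = 0.819 and m = 0.646, so r·m = 0.529.
ω = √0.529 = 0.727 per month, hence T = 2π/ω ≈ 8.64 months.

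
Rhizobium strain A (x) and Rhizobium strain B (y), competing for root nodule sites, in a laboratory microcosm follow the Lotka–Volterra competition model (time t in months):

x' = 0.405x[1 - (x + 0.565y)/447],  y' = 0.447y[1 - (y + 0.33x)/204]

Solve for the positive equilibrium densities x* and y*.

x* ≈ 408, y* ≈ 69.4

Setting both brackets to zero gives the nullclines x + 0.565y = 447 and 0.33x + y = 204.
Substituting y = 204 - 0.33x into the first: x(1 - 0.565·0.33) = 447 - 0.565·204.
So x* = 332/0.814 = 408, and then y* = 204 - 0.33·408 = 69.4.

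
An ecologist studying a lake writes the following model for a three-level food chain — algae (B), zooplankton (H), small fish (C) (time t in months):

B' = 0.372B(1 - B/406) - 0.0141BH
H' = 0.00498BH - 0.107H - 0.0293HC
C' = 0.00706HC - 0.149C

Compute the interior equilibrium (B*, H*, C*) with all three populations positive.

B* ≈ 81.2, H* ≈ 21.1, C* ≈ 10.2

From dC/dt = 0: 0.00706H* = 0.149, so H* = 21.1.
From dB/dt = 0: 0.372(1 - B*/406) = 0.0141·21.1, giving B* = 406·(1 - 0.8) = 81.2.
From dH/dt = 0: 0.00498·81.2 - 0.107 = 0.0293C*, so C* = 0.297/0.0293 = 10.2.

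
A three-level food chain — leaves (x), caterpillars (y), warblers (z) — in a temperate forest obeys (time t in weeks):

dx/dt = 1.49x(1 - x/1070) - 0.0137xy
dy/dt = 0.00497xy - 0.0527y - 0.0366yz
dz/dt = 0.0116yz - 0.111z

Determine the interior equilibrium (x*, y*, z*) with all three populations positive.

From dz/dt = 0: 0.0116y* = 0.111, so y* = 9.57.
From dx/dt = 0: 1.49(1 - x*/1070) = 0.0137·9.57, giving x* = 1070·(1 - 0.088) = 976.
From dy/dt = 0: 0.00497·976 - 0.0527 = 0.0366z*, so z* = 4.8/0.0366 = 131.

x* ≈ 976, y* ≈ 9.57, z* ≈ 131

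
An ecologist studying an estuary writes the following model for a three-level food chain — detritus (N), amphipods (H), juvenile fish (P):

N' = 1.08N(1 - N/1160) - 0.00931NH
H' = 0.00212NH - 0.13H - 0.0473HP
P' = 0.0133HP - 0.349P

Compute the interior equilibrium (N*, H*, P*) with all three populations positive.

From dP/dt = 0: 0.0133H* = 0.349, so H* = 26.2.
From dN/dt = 0: 1.08(1 - N*/1160) = 0.00931·26.2, giving N* = 1160·(1 - 0.226) = 898.
From dH/dt = 0: 0.00212·898 - 0.13 = 0.0473P*, so P* = 1.77/0.0473 = 37.5.

N* ≈ 898, H* ≈ 26.2, P* ≈ 37.5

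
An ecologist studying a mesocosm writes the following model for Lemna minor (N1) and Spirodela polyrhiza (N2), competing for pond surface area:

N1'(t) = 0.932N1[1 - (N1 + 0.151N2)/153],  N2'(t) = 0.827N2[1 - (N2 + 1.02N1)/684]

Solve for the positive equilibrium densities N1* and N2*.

N1* ≈ 58.8, N2* ≈ 624

Setting both brackets to zero gives the nullclines N1 + 0.151N2 = 153 and 1.02N1 + N2 = 684.
Substituting N2 = 684 - 1.02N1 into the first: N1(1 - 0.151·1.02) = 153 - 0.151·684.
So N1* = 49.7/0.846 = 58.8, and then N2* = 684 - 1.02·58.8 = 624.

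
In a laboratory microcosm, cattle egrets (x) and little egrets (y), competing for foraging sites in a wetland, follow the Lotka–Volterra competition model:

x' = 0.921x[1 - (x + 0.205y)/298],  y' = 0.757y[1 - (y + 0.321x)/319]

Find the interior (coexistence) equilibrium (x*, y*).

x* ≈ 249, y* ≈ 239

Setting both brackets to zero gives the nullclines x + 0.205y = 298 and 0.321x + y = 319.
Substituting y = 319 - 0.321x into the first: x(1 - 0.205·0.321) = 298 - 0.205·319.
So x* = 233/0.934 = 249, and then y* = 319 - 0.321·249 = 239.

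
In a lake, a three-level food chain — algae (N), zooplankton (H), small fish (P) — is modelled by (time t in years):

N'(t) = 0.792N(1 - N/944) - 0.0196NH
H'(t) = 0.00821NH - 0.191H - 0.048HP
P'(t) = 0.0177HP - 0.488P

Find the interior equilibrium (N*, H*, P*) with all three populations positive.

From dP/dt = 0: 0.0177H* = 0.488, so H* = 27.6.
From dN/dt = 0: 0.792(1 - N*/944) = 0.0196·27.6, giving N* = 944·(1 - 0.682) = 300.
From dH/dt = 0: 0.00821·300 - 0.191 = 0.048P*, so P* = 2.27/0.048 = 47.3.

N* ≈ 300, H* ≈ 27.6, P* ≈ 47.3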